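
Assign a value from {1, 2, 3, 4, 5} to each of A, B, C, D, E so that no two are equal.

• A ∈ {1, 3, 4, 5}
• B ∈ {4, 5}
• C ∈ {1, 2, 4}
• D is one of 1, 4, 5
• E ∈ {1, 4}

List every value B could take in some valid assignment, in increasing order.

The 5 variables draw from only 5 values {1, 2, 3, 4, 5}, so each is used; only C can be 2, hence C = 2.
The 4 still-open variables together cover exactly {1, 3, 4, 5} — 4 values for 4 variables — and 3 appears only in A's list, so A = 3.
No further eliminations apply; B can still be any of 4, 5.

4, 5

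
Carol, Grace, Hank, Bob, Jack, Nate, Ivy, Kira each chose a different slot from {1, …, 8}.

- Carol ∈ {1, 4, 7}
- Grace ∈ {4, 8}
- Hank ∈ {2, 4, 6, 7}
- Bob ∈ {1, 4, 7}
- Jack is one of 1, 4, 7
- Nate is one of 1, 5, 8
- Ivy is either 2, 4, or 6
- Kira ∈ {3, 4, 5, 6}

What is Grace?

The 8 variables draw from only 8 values {1, 2, 3, 4, 5, 6, 7, 8}, so each is used; only Kira can be 3, hence Kira = 3.
The 7 still-open variables draw from only 7 values {1, 2, 4, 5, 6, 7, 8}, so each is used; only Nate can be 5, hence Nate = 5.
Among the 6 still-open variables, 8 fits only Grace (and all 6 values in {1, 2, 4, 6, 7, 8} must be used), so Grace = 8.

8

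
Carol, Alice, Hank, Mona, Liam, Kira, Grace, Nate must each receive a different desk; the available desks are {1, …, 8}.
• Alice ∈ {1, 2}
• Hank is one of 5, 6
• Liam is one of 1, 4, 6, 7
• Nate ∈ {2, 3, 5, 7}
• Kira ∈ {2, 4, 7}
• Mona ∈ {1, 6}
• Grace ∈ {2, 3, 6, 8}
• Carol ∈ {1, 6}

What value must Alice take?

2

Among the 8 variables, 8 fits only Grace (and all 8 values in {1, 2, 3, 4, 5, 6, 7, 8} must be used), so Grace = 8.
Among the 7 still-open variables, 3 fits only Nate (and all 7 values in {1, 2, 3, 4, 5, 6, 7} must be used), so Nate = 3.
The 6 still-open variables together cover exactly {1, 2, 4, 5, 6, 7} — 6 values for 6 variables — and 5 appears only in Hank's list, so Hank = 5.
The 2 variables Carol and Mona are confined to {1, 6}, which locks those values in; drop them from Alice, Liam.
So Alice = 2.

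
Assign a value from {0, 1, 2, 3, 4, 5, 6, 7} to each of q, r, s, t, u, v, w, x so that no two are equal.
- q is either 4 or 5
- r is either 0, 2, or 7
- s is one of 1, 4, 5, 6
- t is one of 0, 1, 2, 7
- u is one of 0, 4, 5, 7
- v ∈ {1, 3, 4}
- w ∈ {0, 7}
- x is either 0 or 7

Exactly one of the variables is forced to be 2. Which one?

The 8 variables draw from only 8 values {0, 1, 2, 3, 4, 5, 6, 7}, so each is used; only v can be 3, hence v = 3.
The 7 still-open variables together cover exactly {0, 1, 2, 4, 5, 6, 7} — 7 values for 7 variables — and 6 appears only in s's list, so s = 6.
The 6 still-open variables together cover exactly {0, 1, 2, 4, 5, 7} — 6 values for 6 variables — and 1 appears only in t's list, so t = 1.
The 5 still-open variables together cover exactly {0, 2, 4, 5, 7} — 5 values for 5 variables — and 2 appears only in r's list, so r = 2.

r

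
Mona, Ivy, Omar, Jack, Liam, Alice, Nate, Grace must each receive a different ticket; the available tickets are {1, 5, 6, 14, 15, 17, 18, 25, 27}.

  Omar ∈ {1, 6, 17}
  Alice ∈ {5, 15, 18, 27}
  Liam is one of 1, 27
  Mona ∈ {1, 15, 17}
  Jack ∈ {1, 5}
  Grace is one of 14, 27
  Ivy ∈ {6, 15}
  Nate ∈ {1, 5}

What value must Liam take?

The 8 variables together cover exactly {1, 5, 6, 14, 15, 17, 18, 27} — 8 values for 8 variables — and 14 appears only in Grace's list, so Grace = 14.
The 7 still-open variables draw from only 7 values {1, 5, 6, 15, 17, 18, 27}, so each is used; only Alice can be 18, hence Alice = 18.
Among the 6 still-open variables, 27 fits only Liam (and all 6 values in {1, 5, 6, 15, 17, 27} must be used), so Liam = 27.

27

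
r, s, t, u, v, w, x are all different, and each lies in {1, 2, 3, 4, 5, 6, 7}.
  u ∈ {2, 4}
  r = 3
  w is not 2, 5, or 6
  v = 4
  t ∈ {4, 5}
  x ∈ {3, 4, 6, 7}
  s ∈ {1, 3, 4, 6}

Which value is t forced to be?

r must be 3 (only option left). So s, w, x can't be 3.
v's domain is down to {4}, so v = 4. Strike 4 from s, t, u, w, x.
So t = 5.

5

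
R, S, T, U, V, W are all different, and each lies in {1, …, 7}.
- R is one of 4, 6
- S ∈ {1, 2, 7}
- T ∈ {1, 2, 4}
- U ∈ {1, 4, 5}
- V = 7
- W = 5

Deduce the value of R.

6

V's domain is down to {7}, so V = 7. Strike 7 from S.
W's domain is down to {5}, so W = 5. So U can't be 5.
The 4 still-open variables draw from only 4 values {1, 2, 4, 6}, so each is used; only R can be 6, hence R = 6.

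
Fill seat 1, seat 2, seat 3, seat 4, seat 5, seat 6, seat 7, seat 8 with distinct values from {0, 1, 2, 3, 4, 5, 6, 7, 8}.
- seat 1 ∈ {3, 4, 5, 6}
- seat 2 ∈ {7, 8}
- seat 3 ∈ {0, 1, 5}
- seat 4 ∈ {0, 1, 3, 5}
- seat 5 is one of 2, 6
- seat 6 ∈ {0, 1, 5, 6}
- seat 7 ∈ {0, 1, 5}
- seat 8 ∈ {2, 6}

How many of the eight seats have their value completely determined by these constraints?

2

seat 5 and seat 8 between them cover only {2, 6} — a naked pair. Remove those values from seat 1, seat 6.
seat 3, seat 6, seat 7 between them cover only {0, 1, 5} — a naked triple. Remove those values from seat 1, seat 4.
seat 4 must be 3 (only option left). Strike 3 from seat 1.
seat 1 has just one choice, so seat 1 = 4.
Determined: seat 1=4, seat 4=3. The other seats each still have more than one consistent value. That makes 2.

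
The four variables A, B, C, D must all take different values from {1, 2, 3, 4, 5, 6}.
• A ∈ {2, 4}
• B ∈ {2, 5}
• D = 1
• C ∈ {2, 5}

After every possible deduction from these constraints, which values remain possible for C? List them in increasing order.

2, 5

D must be 1 (only option left).
The 3 still-open variables draw from only 3 values {2, 4, 5}, so each is used; only A can be 4, hence A = 4.
No further eliminations apply; C can still be any of 2, 5.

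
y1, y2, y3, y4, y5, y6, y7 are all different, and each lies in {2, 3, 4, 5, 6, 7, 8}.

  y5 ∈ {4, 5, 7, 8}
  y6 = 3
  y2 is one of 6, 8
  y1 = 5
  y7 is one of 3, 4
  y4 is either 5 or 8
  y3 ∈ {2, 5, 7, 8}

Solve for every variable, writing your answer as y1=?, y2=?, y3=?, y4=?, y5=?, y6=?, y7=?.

y1=5, y2=6, y3=2, y4=8, y5=7, y6=3, y7=4

y1 has just one choice, so y1 = 5. Eliminate 5 elsewhere: y3, y4, y5.
y4 must be 8 (only option left). Remove 8 from y2, y3, y5.
y6 has just one choice, so y6 = 3. Remove 3 from y7.
y7 has just one choice, so y7 = 4. So y5 can't be 4.
y2's domain is down to {6}, so y2 = 6.
y5 must be 7 (only option left). So y3 can't be 7.
That leaves y3 = 2.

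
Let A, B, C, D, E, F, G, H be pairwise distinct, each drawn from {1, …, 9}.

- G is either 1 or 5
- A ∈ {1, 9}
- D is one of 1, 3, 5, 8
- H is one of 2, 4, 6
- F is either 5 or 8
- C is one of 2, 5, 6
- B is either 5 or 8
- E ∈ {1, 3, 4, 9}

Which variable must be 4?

The 2 variables B and F are confined to {5, 8}, which locks those values in; drop them from C, D, G.
G has just one choice, so G = 1. Remove 1 from A, D, E.
A has just one choice, so A = 9. So E can't be 9.
D must be 3 (only option left). Strike 3 from E.
So 4 goes to E.

E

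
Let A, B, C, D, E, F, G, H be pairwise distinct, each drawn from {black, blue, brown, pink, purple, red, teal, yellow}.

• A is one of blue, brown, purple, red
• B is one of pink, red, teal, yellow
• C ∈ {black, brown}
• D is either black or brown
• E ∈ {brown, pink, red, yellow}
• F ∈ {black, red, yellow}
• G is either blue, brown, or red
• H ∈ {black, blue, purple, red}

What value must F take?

Among the 8 variables, teal fits only B (and all 8 values in {black, blue, brown, pink, purple, red, teal, yellow} must be used), so B = teal.
Among the 7 still-open variables, pink fits only E (and all 7 values in {black, blue, brown, pink, purple, red, yellow} must be used), so E = pink.
The 6 still-open variables together cover exactly {black, blue, brown, purple, red, yellow} — 6 values for 6 variables — and yellow appears only in F's list, so F = yellow.

yellow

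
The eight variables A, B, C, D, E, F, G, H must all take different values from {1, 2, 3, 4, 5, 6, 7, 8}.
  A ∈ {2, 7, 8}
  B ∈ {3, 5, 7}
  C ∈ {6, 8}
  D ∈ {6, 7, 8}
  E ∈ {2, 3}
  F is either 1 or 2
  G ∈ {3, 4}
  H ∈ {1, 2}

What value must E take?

The 8 variables draw from only 8 values {1, 2, 3, 4, 5, 6, 7, 8}, so each is used; only G can be 4, hence G = 4.
The 7 still-open variables together cover exactly {1, 2, 3, 5, 6, 7, 8} — 7 values for 7 variables — and 5 appears only in B's list, so B = 5.
The 6 still-open variables draw from only 6 values {1, 2, 3, 6, 7, 8}, so each is used; only E can be 3, hence E = 3.

3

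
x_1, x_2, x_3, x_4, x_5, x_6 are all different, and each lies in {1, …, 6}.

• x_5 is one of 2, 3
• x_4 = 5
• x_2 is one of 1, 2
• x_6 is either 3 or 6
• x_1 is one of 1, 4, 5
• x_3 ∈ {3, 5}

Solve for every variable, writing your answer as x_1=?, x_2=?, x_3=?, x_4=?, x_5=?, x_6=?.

x_1=4, x_2=1, x_3=3, x_4=5, x_5=2, x_6=6

x_4 must be 5 (only option left). Strike 5 from x_1, x_3.
x_3 has just one choice, so x_3 = 3. So x_5, x_6 can't be 3.
That leaves x_5 = 2. So x_2 can't be 2.
x_6's domain is down to {6}, so x_6 = 6.
x_2 must be 1 (only option left). Remove 1 from x_1.
That leaves x_1 = 4.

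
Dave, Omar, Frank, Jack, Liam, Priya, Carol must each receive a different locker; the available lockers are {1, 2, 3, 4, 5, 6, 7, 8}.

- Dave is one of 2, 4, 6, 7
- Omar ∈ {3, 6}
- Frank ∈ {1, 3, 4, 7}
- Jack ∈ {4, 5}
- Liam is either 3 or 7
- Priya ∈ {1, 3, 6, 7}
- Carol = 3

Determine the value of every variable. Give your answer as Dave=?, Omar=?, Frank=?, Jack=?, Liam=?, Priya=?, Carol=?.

Carol must be 3 (only option left). So Omar, Frank, Liam, Priya can't be 3.
Omar has just one choice, so Omar = 6. Eliminate 6 elsewhere: Dave, Priya.
Liam has just one choice, so Liam = 7. Remove 7 from Dave, Frank, Priya.
Priya must be 1 (only option left). Strike 1 from Frank.
Frank has just one choice, so Frank = 4. So Dave, Jack can't be 4.
Jack's domain is down to {5}, so Jack = 5.
Dave must be 2 (only option left).

Dave=2, Omar=6, Frank=4, Jack=5, Liam=7, Priya=1, Carol=3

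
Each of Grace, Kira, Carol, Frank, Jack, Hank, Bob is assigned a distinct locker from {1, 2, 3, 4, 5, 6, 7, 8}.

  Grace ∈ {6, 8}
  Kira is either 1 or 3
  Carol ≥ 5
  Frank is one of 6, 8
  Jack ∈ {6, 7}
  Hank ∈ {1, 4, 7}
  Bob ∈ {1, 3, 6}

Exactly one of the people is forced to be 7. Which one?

Among the 7 variables, 4 fits only Hank (and all 7 values in {1, 3, 4, 5, 6, 7, 8} must be used), so Hank = 4.
Among the 6 still-open variables, 5 fits only Carol (and all 6 values in {1, 3, 5, 6, 7, 8} must be used), so Carol = 5.
The 5 still-open variables draw from only 5 values {1, 3, 6, 7, 8}, so each is used; only Jack can be 7, hence Jack = 7.

Jack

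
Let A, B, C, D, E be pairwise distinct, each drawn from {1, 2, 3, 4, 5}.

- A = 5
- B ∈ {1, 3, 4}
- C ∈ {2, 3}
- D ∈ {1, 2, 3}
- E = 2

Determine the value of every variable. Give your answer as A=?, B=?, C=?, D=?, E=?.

A has just one choice, so A = 5.
E must be 2 (only option left). Remove 2 from C, D.
That leaves C = 3. Eliminate 3 elsewhere: B, D.
D must be 1 (only option left). Eliminate 1 elsewhere: B.
B has just one choice, so B = 4.

A=5, B=4, C=3, D=1, E=2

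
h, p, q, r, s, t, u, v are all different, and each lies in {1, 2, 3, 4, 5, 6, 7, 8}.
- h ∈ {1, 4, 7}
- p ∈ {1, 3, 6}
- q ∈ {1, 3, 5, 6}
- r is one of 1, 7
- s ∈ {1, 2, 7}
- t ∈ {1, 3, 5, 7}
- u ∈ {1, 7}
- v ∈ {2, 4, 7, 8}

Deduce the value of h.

The 8 variables draw from only 8 values {1, 2, 3, 4, 5, 6, 7, 8}, so each is used; only v can be 8, hence v = 8.
Among the 7 still-open variables, 2 fits only s (and all 7 values in {1, 2, 3, 4, 5, 6, 7} must be used), so s = 2.
Among the 6 still-open variables, 4 fits only h (and all 6 values in {1, 3, 4, 5, 6, 7} must be used), so h = 4.

4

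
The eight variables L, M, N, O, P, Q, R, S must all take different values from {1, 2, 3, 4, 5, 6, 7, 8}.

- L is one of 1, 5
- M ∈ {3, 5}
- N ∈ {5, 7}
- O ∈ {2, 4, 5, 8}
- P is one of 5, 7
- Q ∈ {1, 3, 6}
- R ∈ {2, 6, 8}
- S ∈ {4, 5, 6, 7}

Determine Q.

6

N and P between them cover only {5, 7} — a naked pair. Remove those values from L, M, O, S.
L's domain is down to {1}, so L = 1. Eliminate 1 elsewhere: Q.
M has just one choice, so M = 3. Strike 3 from Q.
So Q = 6.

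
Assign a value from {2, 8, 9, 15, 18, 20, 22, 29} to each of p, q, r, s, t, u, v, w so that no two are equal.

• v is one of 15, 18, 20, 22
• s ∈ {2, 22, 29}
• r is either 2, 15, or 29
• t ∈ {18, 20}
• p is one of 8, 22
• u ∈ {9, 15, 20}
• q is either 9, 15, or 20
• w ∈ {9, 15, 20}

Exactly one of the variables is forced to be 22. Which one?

The 8 variables together cover exactly {2, 8, 9, 15, 18, 20, 22, 29} — 8 values for 8 variables — and 8 appears only in p's list, so p = 8.
The 3 variables q, u, w are confined to {9, 15, 20}, which locks those values in; drop them from r, t, v.
t's domain is down to {18}, so t = 18. So v can't be 18.
So 22 goes to v.

v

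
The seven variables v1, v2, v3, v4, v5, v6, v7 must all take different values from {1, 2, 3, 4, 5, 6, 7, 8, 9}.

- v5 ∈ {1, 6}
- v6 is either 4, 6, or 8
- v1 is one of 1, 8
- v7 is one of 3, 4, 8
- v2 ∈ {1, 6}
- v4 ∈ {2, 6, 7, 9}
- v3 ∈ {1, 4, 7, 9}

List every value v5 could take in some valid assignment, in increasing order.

v2 and v5 share exactly the 2 values {1, 6}; by pigeonhole those values go to them, so strike 1, 6 from v1, v3, v4, v6.
v1 has just one choice, so v1 = 8. So v6, v7 can't be 8.
That leaves v6 = 4. Remove 4 from v3, v7.
v7 has just one choice, so v7 = 3.
No further eliminations apply; v5 can still be any of 1, 6.

1, 6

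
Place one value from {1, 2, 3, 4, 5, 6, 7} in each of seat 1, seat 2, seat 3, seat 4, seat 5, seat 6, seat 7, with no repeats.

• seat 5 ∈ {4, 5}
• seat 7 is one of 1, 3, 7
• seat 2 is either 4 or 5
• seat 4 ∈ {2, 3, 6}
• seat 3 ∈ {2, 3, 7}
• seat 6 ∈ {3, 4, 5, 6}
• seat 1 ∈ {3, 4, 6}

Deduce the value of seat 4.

The 7 variables draw from only 7 values {1, 2, 3, 4, 5, 6, 7}, so each is used; only seat 7 can be 1, hence seat 7 = 1.
The 6 still-open variables together cover exactly {2, 3, 4, 5, 6, 7} — 6 values for 6 variables — and 7 appears only in seat 3's list, so seat 3 = 7.
The 5 still-open variables draw from only 5 values {2, 3, 4, 5, 6}, so each is used; only seat 4 can be 2, hence seat 4 = 2.

2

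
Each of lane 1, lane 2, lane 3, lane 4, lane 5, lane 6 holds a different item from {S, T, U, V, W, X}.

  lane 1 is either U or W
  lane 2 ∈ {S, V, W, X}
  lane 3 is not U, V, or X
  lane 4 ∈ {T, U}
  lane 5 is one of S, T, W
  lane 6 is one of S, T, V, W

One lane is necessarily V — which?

lane 6

The 6 variables draw from only 6 values {S, T, U, V, W, X}, so each is used; only lane 2 can be X, hence lane 2 = X.
Among the 5 still-open variables, V fits only lane 6 (and all 5 values in {S, T, U, V, W} must be used), so lane 6 = V.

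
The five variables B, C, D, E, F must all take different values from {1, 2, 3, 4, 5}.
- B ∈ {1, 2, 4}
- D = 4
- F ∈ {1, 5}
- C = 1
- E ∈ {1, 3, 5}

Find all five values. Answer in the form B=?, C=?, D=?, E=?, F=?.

C's domain is down to {1}, so C = 1. Remove 1 from B, E, F.
D has just one choice, so D = 4. Strike 4 from B.
F has just one choice, so F = 5. Strike 5 from E.
B has just one choice, so B = 2.
E's domain is down to {3}, so E = 3.

B=2, C=1, D=4, E=3, F=5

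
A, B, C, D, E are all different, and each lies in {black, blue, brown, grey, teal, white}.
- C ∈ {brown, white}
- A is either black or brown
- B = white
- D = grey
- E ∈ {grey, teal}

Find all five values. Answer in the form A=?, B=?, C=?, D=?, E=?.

A=black, B=white, C=brown, D=grey, E=teal

B's domain is down to {white}, so B = white. So C can't be white.
That leaves C = brown. Eliminate brown elsewhere: A.
D must be grey (only option left). Eliminate grey elsewhere: E.
That leaves E = teal.
A has just one choice, so A = black.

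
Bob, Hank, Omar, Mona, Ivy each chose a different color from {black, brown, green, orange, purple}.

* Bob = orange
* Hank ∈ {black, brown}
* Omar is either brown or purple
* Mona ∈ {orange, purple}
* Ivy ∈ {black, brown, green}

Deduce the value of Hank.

black

Bob must be orange (only option left). So Mona can't be orange.
Mona has just one choice, so Mona = purple. Strike purple from Omar.
Omar has just one choice, so Omar = brown. Eliminate brown elsewhere: Hank, Ivy.
So Hank = black.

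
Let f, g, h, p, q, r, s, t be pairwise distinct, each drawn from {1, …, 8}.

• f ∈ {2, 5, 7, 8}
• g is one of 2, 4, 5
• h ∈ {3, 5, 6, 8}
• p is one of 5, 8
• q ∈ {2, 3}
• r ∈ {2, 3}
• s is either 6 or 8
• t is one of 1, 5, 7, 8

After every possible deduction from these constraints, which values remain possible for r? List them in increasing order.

Among the 8 variables, 1 fits only t (and all 8 values in {1, 2, 3, 4, 5, 6, 7, 8} must be used), so t = 1.
The 7 still-open variables together cover exactly {2, 3, 4, 5, 6, 7, 8} — 7 values for 7 variables — and 4 appears only in g's list, so g = 4.
The 6 still-open variables draw from only 6 values {2, 3, 5, 6, 7, 8}, so each is used; only f can be 7, hence f = 7.
The 2 variables q and r are confined to {2, 3}, which locks those values in; drop them from h.
No further eliminations apply; r can still be any of 2, 3.

2, 3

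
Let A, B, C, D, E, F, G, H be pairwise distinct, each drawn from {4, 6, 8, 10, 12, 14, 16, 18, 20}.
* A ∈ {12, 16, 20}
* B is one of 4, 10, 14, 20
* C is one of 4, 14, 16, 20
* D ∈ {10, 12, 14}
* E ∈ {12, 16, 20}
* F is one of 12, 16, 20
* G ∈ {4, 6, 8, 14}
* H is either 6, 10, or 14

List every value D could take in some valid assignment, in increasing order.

The 8 variables together cover exactly {4, 6, 8, 10, 12, 14, 16, 20} — 8 values for 8 variables — and 8 appears only in G's list, so G = 8.
The 7 still-open variables together cover exactly {4, 6, 10, 12, 14, 16, 20} — 7 values for 7 variables — and 6 appears only in H's list, so H = 6.
A, E, F share exactly the 3 values {12, 16, 20}; by pigeonhole those values go to them, so strike 12, 16, 20 from B, C, D.
No further eliminations apply; D can still be any of 10, 14.

10, 14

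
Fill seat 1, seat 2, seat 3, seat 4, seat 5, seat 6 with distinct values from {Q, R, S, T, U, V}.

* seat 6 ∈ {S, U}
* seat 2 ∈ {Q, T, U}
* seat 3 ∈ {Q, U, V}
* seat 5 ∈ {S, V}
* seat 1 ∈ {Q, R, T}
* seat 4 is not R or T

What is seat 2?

T

The 6 variables together cover exactly {Q, R, S, T, U, V} — 6 values for 6 variables — and R appears only in seat 1's list, so seat 1 = R.
Among the 5 still-open variables, T fits only seat 2 (and all 5 values in {Q, S, T, U, V} must be used), so seat 2 = T.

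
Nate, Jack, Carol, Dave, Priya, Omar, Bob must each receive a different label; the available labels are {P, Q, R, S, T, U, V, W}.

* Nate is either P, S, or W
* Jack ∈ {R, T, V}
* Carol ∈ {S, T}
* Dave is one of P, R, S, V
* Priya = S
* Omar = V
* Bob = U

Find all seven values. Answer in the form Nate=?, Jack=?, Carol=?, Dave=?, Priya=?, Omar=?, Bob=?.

Priya's domain is down to {S}, so Priya = S. Remove S from Nate, Carol, Dave.
Omar must be V (only option left). Eliminate V elsewhere: Jack, Dave.
That leaves Bob = U.
Carol has just one choice, so Carol = T. Eliminate T elsewhere: Jack.
Jack has just one choice, so Jack = R. Remove R from Dave.
Dave's domain is down to {P}, so Dave = P. Strike P from Nate.
Nate's domain is down to {W}, so Nate = W.

Nate=W, Jack=R, Carol=T, Dave=P, Priya=S, Omar=V, Bob=U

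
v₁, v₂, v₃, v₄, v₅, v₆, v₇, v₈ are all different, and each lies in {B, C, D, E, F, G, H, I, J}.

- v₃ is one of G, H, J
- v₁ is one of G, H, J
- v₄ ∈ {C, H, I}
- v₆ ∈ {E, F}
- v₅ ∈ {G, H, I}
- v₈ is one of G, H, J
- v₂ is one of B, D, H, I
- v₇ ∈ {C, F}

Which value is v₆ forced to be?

E

v₁, v₃, v₈ between them cover only {G, H, J} — a naked triple. Remove those values from v₂, v₄, v₅.
v₅ must be I (only option left). Remove I from v₂, v₄.
v₄'s domain is down to {C}, so v₄ = C. Strike C from v₇.
v₇ has just one choice, so v₇ = F. Strike F from v₆.
So v₆ = E.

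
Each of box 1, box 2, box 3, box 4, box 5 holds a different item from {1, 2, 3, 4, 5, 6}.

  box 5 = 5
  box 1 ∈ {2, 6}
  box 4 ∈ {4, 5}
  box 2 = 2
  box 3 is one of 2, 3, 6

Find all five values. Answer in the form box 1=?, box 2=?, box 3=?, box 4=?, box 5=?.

box 1=6, box 2=2, box 3=3, box 4=4, box 5=5

box 2 has just one choice, so box 2 = 2. Eliminate 2 elsewhere: box 1, box 3.
box 5's domain is down to {5}, so box 5 = 5. Strike 5 from box 4.
That leaves box 1 = 6. So box 3 can't be 6.
box 3 has just one choice, so box 3 = 3.
box 4 has just one choice, so box 4 = 4.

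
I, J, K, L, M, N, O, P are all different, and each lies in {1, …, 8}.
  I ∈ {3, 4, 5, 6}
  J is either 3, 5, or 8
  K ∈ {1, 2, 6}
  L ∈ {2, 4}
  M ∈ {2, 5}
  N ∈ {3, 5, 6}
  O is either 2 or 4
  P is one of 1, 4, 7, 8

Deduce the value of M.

The 8 variables draw from only 8 values {1, 2, 3, 4, 5, 6, 7, 8}, so each is used; only P can be 7, hence P = 7.
The 7 still-open variables together cover exactly {1, 2, 3, 4, 5, 6, 8} — 7 values for 7 variables — and 1 appears only in K's list, so K = 1.
Among the 6 still-open variables, 8 fits only J (and all 6 values in {2, 3, 4, 5, 6, 8} must be used), so J = 8.
L and O share exactly the 2 values {2, 4}; by pigeonhole those values go to them, so strike 2, 4 from I, M.
So M = 5.

5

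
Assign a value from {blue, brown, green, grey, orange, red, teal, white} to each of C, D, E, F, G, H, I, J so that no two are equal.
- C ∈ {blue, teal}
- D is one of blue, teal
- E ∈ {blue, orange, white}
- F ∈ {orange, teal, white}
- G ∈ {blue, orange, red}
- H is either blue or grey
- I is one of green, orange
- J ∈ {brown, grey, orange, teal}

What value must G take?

Among the 8 variables, brown fits only J (and all 8 values in {blue, brown, green, grey, orange, red, teal, white} must be used), so J = brown.
The 7 still-open variables draw from only 7 values {blue, green, grey, orange, red, teal, white}, so each is used; only I can be green, hence I = green.
The 6 still-open variables draw from only 6 values {blue, grey, orange, red, teal, white}, so each is used; only H can be grey, hence H = grey.
The 5 still-open variables draw from only 5 values {blue, orange, red, teal, white}, so each is used; only G can be red, hence G = red.

red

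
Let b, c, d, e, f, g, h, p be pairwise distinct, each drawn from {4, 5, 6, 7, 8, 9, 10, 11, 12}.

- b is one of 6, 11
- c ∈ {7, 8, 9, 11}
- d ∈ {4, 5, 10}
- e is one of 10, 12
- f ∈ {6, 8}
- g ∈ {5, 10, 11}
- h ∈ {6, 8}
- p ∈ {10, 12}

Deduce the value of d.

4

e and p share exactly the 2 values {10, 12}; by pigeonhole those values go to them, so strike 10, 12 from d, g.
The 2 variables f and h are confined to {6, 8}, which locks those values in; drop them from b, c.
That leaves b = 11. Strike 11 from c, g.
g must be 5 (only option left). Strike 5 from d.
So d = 4.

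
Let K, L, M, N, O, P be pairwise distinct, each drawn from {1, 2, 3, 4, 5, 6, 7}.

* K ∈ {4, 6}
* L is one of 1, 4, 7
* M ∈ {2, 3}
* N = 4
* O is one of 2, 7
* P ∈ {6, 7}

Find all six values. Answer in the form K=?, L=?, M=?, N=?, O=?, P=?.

K=6, L=1, M=3, N=4, O=2, P=7

N's domain is down to {4}, so N = 4. So K, L can't be 4.
That leaves K = 6. So P can't be 6.
That leaves P = 7. Remove 7 from L, O.
L's domain is down to {1}, so L = 1.
O must be 2 (only option left). Eliminate 2 elsewhere: M.
M has just one choice, so M = 3.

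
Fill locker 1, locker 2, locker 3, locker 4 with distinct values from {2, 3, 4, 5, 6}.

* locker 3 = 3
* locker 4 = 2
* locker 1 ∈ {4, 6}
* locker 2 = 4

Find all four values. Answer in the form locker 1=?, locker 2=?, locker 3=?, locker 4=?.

locker 1=6, locker 2=4, locker 3=3, locker 4=2

locker 2 has just one choice, so locker 2 = 4. So locker 1 can't be 4.
locker 3 must be 3 (only option left).
locker 4's domain is down to {2}, so locker 4 = 2.
locker 1 has just one choice, so locker 1 = 6.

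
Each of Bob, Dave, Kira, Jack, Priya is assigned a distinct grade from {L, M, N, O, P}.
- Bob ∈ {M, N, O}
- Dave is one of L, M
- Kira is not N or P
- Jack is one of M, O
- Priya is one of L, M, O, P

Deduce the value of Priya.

Among the 5 variables, N fits only Bob (and all 5 values in {L, M, N, O, P} must be used), so Bob = N.
Among the 4 still-open variables, P fits only Priya (and all 4 values in {L, M, O, P} must be used), so Priya = P.

P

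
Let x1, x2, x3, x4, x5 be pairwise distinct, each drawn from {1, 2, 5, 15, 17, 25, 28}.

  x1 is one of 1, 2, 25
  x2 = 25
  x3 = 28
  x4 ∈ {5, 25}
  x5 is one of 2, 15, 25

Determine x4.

x2's domain is down to {25}, so x2 = 25. So x1, x4, x5 can't be 25.
So x4 = 5.

5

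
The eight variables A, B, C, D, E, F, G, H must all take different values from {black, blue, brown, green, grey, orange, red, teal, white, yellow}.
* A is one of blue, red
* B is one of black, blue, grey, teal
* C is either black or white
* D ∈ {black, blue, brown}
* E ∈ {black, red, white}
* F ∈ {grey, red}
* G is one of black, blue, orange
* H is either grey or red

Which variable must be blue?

Among the 8 variables, brown fits only D (and all 8 values in {black, blue, brown, grey, orange, red, teal, white} must be used), so D = brown.
Among the 7 still-open variables, orange fits only G (and all 7 values in {black, blue, grey, orange, red, teal, white} must be used), so G = orange.
Among the 6 still-open variables, teal fits only B (and all 6 values in {black, blue, grey, red, teal, white} must be used), so B = teal.
Among the 5 still-open variables, blue fits only A (and all 5 values in {black, blue, grey, red, white} must be used), so A = blue.

A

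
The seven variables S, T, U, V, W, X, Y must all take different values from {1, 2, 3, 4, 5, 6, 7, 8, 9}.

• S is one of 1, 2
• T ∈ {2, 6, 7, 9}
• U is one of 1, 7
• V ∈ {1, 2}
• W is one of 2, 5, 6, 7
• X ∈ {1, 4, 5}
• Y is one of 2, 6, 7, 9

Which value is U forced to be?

7

Among the 7 variables, 4 fits only X (and all 7 values in {1, 2, 4, 5, 6, 7, 9} must be used), so X = 4.
The 6 still-open variables together cover exactly {1, 2, 5, 6, 7, 9} — 6 values for 6 variables — and 5 appears only in W's list, so W = 5.
S and V between them cover only {1, 2} — a naked pair. Remove those values from T, U, Y.
So U = 7.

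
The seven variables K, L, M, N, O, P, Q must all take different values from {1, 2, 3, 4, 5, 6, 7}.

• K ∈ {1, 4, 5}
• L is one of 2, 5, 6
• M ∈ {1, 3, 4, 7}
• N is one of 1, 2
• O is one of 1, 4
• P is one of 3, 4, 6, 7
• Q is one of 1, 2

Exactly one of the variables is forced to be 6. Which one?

N and Q share exactly the 2 values {1, 2}; by pigeonhole those values go to them, so strike 1, 2 from K, L, M, O.
That leaves O = 4. Remove 4 from K, M, P.
That leaves K = 5. Remove 5 from L.
So 6 goes to L.

L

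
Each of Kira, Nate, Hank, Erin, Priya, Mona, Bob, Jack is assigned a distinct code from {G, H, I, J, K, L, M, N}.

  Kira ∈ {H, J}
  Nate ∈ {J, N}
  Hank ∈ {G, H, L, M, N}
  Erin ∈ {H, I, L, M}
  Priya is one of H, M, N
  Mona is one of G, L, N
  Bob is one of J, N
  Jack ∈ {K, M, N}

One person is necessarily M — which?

The 8 variables together cover exactly {G, H, I, J, K, L, M, N} — 8 values for 8 variables — and I appears only in Erin's list, so Erin = I.
The 7 still-open variables draw from only 7 values {G, H, J, K, L, M, N}, so each is used; only Jack can be K, hence Jack = K.
Nate and Bob share exactly the 2 values {J, N}; by pigeonhole those values go to them, so strike J, N from Kira, Hank, Priya, Mona.
Kira's domain is down to {H}, so Kira = H. Strike H from Hank, Priya.
So M goes to Priya.

Priya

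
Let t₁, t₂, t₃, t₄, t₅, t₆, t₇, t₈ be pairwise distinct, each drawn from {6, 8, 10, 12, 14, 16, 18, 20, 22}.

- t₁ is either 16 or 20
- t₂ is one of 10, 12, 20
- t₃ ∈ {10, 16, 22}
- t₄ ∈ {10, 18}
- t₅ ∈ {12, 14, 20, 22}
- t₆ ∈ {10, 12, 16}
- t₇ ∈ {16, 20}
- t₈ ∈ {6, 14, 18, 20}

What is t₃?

22

The 8 variables together cover exactly {6, 10, 12, 14, 16, 18, 20, 22} — 8 values for 8 variables — and 6 appears only in t₈'s list, so t₈ = 6.
The 7 still-open variables together cover exactly {10, 12, 14, 16, 18, 20, 22} — 7 values for 7 variables — and 14 appears only in t₅'s list, so t₅ = 14.
The 6 still-open variables together cover exactly {10, 12, 16, 18, 20, 22} — 6 values for 6 variables — and 18 appears only in t₄'s list, so t₄ = 18.
The 5 still-open variables draw from only 5 values {10, 12, 16, 20, 22}, so each is used; only t₃ can be 22, hence t₃ = 22.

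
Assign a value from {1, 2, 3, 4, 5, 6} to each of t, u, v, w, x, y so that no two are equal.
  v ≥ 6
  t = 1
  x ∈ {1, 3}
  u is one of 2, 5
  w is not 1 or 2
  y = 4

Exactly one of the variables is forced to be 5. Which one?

t's domain is down to {1}, so t = 1. Strike 1 from x.
v has just one choice, so v = 6. Strike 6 from w.
x must be 3 (only option left). Remove 3 from w.
That leaves y = 4. So w can't be 4.
So 5 goes to w.

w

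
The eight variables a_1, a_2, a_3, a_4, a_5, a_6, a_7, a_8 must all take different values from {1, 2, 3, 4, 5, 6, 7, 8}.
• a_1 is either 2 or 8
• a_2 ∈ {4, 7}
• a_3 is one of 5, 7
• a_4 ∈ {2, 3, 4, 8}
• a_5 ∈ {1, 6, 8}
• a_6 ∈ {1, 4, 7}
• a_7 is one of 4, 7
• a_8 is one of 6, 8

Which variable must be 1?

Among the 8 variables, 3 fits only a_4 (and all 8 values in {1, 2, 3, 4, 5, 6, 7, 8} must be used), so a_4 = 3.
The 7 still-open variables draw from only 7 values {1, 2, 4, 5, 6, 7, 8}, so each is used; only a_1 can be 2, hence a_1 = 2.
Among the 6 still-open variables, 5 fits only a_3 (and all 6 values in {1, 4, 5, 6, 7, 8} must be used), so a_3 = 5.
a_2 and a_7 share exactly the 2 values {4, 7}; by pigeonhole those values go to them, so strike 4, 7 from a_6.
So 1 goes to a_6.

a_6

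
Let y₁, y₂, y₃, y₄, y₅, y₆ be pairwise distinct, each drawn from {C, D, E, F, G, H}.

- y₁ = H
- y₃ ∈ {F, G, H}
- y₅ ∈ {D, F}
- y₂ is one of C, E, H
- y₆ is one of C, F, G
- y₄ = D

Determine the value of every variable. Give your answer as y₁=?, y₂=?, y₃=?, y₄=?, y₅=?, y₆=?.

y₁ has just one choice, so y₁ = H. Eliminate H elsewhere: y₂, y₃.
y₄ must be D (only option left). Eliminate D elsewhere: y₅.
y₅ must be F (only option left). Eliminate F elsewhere: y₃, y₆.
That leaves y₃ = G. Remove G from y₆.
y₆ must be C (only option left). So y₂ can't be C.
y₂ has just one choice, so y₂ = E.

y₁=H, y₂=E, y₃=G, y₄=D, y₅=F, y₆=C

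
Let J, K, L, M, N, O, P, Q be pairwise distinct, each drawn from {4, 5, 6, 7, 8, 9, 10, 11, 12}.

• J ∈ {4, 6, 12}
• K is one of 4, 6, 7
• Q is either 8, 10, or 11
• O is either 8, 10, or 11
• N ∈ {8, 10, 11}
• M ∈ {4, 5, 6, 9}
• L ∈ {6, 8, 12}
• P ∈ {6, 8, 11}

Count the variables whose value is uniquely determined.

N, O, Q between them cover only {8, 10, 11} — a naked triple. Remove those values from L, P.
P has just one choice, so P = 6. Eliminate 6 elsewhere: J, K, L, M.
L has just one choice, so L = 12. So J can't be 12.
J's domain is down to {4}, so J = 4. Strike 4 from K, M.
K must be 7 (only option left).
Determined: J=4, K=7, L=12, P=6. The other variables each still have more than one consistent value. That makes 4.

4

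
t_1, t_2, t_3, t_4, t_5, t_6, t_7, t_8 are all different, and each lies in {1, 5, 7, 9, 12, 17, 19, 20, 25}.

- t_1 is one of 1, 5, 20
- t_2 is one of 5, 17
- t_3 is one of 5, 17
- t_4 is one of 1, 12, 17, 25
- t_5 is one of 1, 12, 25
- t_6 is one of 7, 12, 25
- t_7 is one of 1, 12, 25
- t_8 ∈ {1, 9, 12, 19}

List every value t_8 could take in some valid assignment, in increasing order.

The 2 variables t_2 and t_3 are confined to {5, 17}, which locks those values in; drop them from t_1, t_4.
The 3 variables t_4, t_5, t_7 are confined to {1, 12, 25}, which locks those values in; drop them from t_1, t_6, t_8.
t_1's domain is down to {20}, so t_1 = 20.
That leaves t_6 = 7.
No further eliminations apply; t_8 can still be any of 9, 19.

9, 19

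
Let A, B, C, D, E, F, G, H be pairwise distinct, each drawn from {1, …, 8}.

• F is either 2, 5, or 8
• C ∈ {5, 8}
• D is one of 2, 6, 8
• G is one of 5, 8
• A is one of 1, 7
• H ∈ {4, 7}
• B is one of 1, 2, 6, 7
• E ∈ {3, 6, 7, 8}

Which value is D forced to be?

The 8 variables draw from only 8 values {1, 2, 3, 4, 5, 6, 7, 8}, so each is used; only E can be 3, hence E = 3.
The 7 still-open variables draw from only 7 values {1, 2, 4, 5, 6, 7, 8}, so each is used; only H can be 4, hence H = 4.
C and G between them cover only {5, 8} — a naked pair. Remove those values from D, F.
That leaves F = 2. So B, D can't be 2.
So D = 6.

6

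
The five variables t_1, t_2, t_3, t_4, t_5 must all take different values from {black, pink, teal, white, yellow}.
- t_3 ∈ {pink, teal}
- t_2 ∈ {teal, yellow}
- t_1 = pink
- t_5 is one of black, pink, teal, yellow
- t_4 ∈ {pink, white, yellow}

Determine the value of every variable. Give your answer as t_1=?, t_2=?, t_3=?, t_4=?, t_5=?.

t_1 has just one choice, so t_1 = pink. Remove pink from t_3, t_4, t_5.
t_3's domain is down to {teal}, so t_3 = teal. Remove teal from t_2, t_5.
t_2 must be yellow (only option left). Strike yellow from t_4, t_5.
t_4 must be white (only option left).
t_5 has just one choice, so t_5 = black.

t_1=pink, t_2=yellow, t_3=teal, t_4=white, t_5=black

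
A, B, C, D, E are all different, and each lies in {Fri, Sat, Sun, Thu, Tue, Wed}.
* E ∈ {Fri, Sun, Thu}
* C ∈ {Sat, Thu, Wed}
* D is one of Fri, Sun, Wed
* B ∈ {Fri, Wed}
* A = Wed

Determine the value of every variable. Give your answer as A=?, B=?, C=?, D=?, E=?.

A must be Wed (only option left). Strike Wed from B, C, D.
B must be Fri (only option left). So D, E can't be Fri.
D has just one choice, so D = Sun. Strike Sun from E.
E must be Thu (only option left). Strike Thu from C.
C has just one choice, so C = Sat.

A=Wed, B=Fri, C=Sat, D=Sun, E=Thu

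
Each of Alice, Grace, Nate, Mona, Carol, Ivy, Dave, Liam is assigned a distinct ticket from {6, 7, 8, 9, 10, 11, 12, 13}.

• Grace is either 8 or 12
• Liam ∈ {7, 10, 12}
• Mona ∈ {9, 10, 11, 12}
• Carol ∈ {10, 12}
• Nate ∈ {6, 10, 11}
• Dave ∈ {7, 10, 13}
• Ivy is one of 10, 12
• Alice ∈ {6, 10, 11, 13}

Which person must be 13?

Among the 8 variables, 8 fits only Grace (and all 8 values in {6, 7, 8, 9, 10, 11, 12, 13} must be used), so Grace = 8.
Among the 7 still-open variables, 9 fits only Mona (and all 7 values in {6, 7, 9, 10, 11, 12, 13} must be used), so Mona = 9.
Carol and Ivy between them cover only {10, 12} — a naked pair. Remove those values from Alice, Nate, Dave, Liam.
Liam has just one choice, so Liam = 7. Eliminate 7 elsewhere: Dave.
So 13 goes to Dave.

Dave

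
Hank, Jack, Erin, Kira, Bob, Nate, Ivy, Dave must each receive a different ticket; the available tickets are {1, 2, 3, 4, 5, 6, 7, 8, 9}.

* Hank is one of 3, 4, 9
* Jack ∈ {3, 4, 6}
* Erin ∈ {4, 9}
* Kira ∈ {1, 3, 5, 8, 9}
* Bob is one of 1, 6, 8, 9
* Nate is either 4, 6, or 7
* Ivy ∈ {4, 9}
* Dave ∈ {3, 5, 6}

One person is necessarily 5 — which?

The 8 variables draw from only 8 values {1, 3, 4, 5, 6, 7, 8, 9}, so each is used; only Nate can be 7, hence Nate = 7.
Erin and Ivy share exactly the 2 values {4, 9}; by pigeonhole those values go to them, so strike 4, 9 from Hank, Jack, Kira, Bob.
Hank has just one choice, so Hank = 3. Remove 3 from Jack, Kira, Dave.
Jack has just one choice, so Jack = 6. Remove 6 from Bob, Dave.
So 5 goes to Dave.

Dave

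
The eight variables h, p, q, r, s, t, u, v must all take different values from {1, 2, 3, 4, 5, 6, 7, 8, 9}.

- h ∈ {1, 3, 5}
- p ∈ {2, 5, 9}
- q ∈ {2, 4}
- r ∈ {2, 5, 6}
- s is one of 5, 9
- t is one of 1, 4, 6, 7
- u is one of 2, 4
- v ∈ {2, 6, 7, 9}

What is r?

The 8 variables draw from only 8 values {1, 2, 3, 4, 5, 6, 7, 9}, so each is used; only h can be 3, hence h = 3.
The 7 still-open variables draw from only 7 values {1, 2, 4, 5, 6, 7, 9}, so each is used; only t can be 1, hence t = 1.
Among the 6 still-open variables, 7 fits only v (and all 6 values in {2, 4, 5, 6, 7, 9} must be used), so v = 7.
The 5 still-open variables together cover exactly {2, 4, 5, 6, 9} — 5 values for 5 variables — and 6 appears only in r's list, so r = 6.

6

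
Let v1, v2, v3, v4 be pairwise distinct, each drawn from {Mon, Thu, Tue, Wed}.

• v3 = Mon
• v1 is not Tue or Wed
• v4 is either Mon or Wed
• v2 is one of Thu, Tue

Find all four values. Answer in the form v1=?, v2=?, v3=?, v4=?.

v1=Thu, v2=Tue, v3=Mon, v4=Wed

v3 has just one choice, so v3 = Mon. Eliminate Mon elsewhere: v1, v4.
That leaves v4 = Wed.
v1's domain is down to {Thu}, so v1 = Thu. Eliminate Thu elsewhere: v2.
v2 has just one choice, so v2 = Tue.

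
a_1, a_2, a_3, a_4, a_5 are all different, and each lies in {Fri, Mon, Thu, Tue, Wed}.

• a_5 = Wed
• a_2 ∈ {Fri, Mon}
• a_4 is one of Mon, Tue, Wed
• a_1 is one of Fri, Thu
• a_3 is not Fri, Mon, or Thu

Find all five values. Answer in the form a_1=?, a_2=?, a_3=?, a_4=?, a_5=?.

a_1=Thu, a_2=Fri, a_3=Tue, a_4=Mon, a_5=Wed

a_5's domain is down to {Wed}, so a_5 = Wed. So a_3, a_4 can't be Wed.
That leaves a_3 = Tue. Remove Tue from a_4.
a_4's domain is down to {Mon}, so a_4 = Mon. Strike Mon from a_2.
a_2's domain is down to {Fri}, so a_2 = Fri. Remove Fri from a_1.
a_1's domain is down to {Thu}, so a_1 = Thu.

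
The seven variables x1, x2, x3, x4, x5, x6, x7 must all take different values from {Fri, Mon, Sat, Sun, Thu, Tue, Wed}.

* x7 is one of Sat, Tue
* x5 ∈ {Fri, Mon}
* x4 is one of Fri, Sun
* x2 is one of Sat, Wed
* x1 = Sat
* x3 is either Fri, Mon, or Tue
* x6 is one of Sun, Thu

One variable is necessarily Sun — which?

x1 must be Sat (only option left). Strike Sat from x2, x7.
That leaves x2 = Wed.
x7's domain is down to {Tue}, so x7 = Tue. Strike Tue from x3.
The 4 still-open variables draw from only 4 values {Fri, Mon, Sun, Thu}, so each is used; only x6 can be Thu, hence x6 = Thu.
The 3 still-open variables together cover exactly {Fri, Mon, Sun} — 3 values for 3 variables — and Sun appears only in x4's list, so x4 = Sun.

x4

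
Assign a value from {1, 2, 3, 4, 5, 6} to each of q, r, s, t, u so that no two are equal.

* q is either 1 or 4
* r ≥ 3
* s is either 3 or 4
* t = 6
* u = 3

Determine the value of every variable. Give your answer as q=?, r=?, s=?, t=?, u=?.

q=1, r=5, s=4, t=6, u=3

t has just one choice, so t = 6. Strike 6 from r.
u must be 3 (only option left). Strike 3 from r, s.
s's domain is down to {4}, so s = 4. So q, r can't be 4.
q must be 1 (only option left).
That leaves r = 5.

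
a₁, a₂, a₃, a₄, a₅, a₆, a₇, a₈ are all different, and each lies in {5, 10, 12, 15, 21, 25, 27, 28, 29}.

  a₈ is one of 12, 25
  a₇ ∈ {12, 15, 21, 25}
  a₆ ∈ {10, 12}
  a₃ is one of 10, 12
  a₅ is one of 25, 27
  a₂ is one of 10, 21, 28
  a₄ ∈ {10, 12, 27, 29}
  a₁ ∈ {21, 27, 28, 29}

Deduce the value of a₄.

29

Among the 8 variables, 15 fits only a₇ (and all 8 values in {10, 12, 15, 21, 25, 27, 28, 29} must be used), so a₇ = 15.
a₃ and a₆ share exactly the 2 values {10, 12}; by pigeonhole those values go to them, so strike 10, 12 from a₂, a₄, a₈.
That leaves a₈ = 25. So a₅ can't be 25.
a₅ must be 27 (only option left). Eliminate 27 elsewhere: a₁, a₄.
So a₄ = 29.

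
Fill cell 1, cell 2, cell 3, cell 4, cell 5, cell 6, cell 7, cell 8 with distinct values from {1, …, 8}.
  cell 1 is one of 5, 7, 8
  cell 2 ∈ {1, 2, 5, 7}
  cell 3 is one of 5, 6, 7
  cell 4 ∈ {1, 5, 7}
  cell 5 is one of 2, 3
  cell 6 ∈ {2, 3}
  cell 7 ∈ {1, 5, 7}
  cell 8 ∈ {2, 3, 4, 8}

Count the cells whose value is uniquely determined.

The 8 variables draw from only 8 values {1, 2, 3, 4, 5, 6, 7, 8}, so each is used; only cell 8 can be 4, hence cell 8 = 4.
Among the 7 still-open variables, 6 fits only cell 3 (and all 7 values in {1, 2, 3, 5, 6, 7, 8} must be used), so cell 3 = 6.
The 6 still-open variables together cover exactly {1, 2, 3, 5, 7, 8} — 6 values for 6 variables — and 8 appears only in cell 1's list, so cell 1 = 8.
cell 5 and cell 6 between them cover only {2, 3} — a naked pair. Remove those values from cell 2.
Determined: cell 1=8, cell 3=6, cell 8=4. The other cells each still have more than one consistent value. That makes 3.

3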